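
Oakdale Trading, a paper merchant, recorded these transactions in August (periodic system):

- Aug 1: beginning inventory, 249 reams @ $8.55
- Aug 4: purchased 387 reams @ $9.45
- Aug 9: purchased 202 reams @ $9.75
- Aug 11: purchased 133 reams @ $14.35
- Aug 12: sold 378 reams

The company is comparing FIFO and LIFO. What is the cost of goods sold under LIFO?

FIFO COGS: 249 @ $8.55 + 129 @ $9.45 = $3,348.00
LIFO COGS: 133 @ $14.35 + 202 @ $9.75 + 43 @ $9.45 = $4,284.40

COGS = $4,284.40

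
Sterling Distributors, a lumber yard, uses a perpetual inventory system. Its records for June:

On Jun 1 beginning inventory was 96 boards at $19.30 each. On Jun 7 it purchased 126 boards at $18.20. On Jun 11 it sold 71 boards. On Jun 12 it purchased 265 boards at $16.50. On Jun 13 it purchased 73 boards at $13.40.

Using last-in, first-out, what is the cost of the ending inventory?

Ending inventory = $8,204.50

Jun 11, 71 sold [LIFO — newest first]: 71 @ $18.20 = $1,292.20
Ending inventory: 96 @ $19.30 + 55 @ $18.20 + 265 @ $16.50 + 73 @ $13.40 = $8,204.50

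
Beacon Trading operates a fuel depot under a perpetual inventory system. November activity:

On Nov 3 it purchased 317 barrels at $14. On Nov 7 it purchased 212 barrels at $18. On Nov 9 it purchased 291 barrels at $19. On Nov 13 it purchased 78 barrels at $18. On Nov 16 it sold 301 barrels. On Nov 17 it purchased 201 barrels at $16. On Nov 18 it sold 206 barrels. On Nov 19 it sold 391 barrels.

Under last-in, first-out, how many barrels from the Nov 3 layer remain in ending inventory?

201

Nov 16, 301 sold [LIFO — newest first]: 78 @ $18 + 223 @ $19 = $5,641
Nov 18, 206 sold [LIFO — newest first]: 201 @ $16 + 5 @ $19 = $3,311
Nov 19, 391 sold [LIFO — newest first]: 63 @ $19 + 212 @ $18 + 116 @ $14 = $6,637
Total COGS = $5,641 + $3,311 + $6,637 = $15,589
Ending inventory: 201 @ $14 = $2,814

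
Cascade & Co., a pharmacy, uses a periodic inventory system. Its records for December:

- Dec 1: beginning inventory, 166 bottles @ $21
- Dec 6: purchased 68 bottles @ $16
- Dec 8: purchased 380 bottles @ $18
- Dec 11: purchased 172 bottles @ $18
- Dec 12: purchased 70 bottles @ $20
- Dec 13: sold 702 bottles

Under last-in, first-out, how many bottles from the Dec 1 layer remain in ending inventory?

Dec 13, 702 sold [LIFO — newest first]: 70 @ $20 + 172 @ $18 + 380 @ $18 + 68 @ $16 + 12 @ $21 = $12,676
Ending inventory: 154 @ $21 = $3,234

154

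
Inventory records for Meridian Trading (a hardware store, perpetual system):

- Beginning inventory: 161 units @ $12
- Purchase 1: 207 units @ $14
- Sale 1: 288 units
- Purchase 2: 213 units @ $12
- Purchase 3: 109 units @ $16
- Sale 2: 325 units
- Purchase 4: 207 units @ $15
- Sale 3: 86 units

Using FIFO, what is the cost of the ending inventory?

Sale 1 (288) [FIFO — oldest first]: 161 @ $12 + 127 @ $14 = $3,710
Sale 2 (325) [FIFO — oldest first]: 80 @ $14 + 213 @ $12 + 32 @ $16 = $4,188
Sale 3 (86) [FIFO — oldest first]: 77 @ $16 + 9 @ $15 = $1,367
Total COGS = $3,710 + $4,188 + $1,367 = $9,265
Ending inventory: 198 @ $15 = $2,970

Ending inventory = $2,970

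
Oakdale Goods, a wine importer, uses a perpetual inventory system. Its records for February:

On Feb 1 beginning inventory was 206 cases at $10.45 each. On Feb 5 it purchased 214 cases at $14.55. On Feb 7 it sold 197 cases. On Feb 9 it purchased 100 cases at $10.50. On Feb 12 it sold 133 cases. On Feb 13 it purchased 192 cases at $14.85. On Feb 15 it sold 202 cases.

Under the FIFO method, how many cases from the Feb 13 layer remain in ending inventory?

180

Feb 7, 197 sold [FIFO — oldest first]: 197 @ $10.45 = $2,058.65
Feb 12, 133 sold [FIFO — oldest first]: 9 @ $10.45 + 124 @ $14.55 = $1,898.25
Feb 15, 202 sold [FIFO — oldest first]: 90 @ $14.55 + 100 @ $10.50 + 12 @ $14.85 = $2,537.70
Total COGS = $2,058.65 + $1,898.25 + $2,537.70 = $6,494.60
Ending inventory: 180 @ $14.85 = $2,673.00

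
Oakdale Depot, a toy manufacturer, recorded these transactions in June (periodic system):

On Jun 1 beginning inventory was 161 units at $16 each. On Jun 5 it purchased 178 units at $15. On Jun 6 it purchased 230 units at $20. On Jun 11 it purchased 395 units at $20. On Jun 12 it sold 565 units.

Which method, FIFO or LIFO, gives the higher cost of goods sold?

LIFO

FIFO COGS: 161 @ $16 + 178 @ $15 + 226 @ $20 = $9,766
LIFO COGS: 395 @ $20 + 170 @ $20 = $11,300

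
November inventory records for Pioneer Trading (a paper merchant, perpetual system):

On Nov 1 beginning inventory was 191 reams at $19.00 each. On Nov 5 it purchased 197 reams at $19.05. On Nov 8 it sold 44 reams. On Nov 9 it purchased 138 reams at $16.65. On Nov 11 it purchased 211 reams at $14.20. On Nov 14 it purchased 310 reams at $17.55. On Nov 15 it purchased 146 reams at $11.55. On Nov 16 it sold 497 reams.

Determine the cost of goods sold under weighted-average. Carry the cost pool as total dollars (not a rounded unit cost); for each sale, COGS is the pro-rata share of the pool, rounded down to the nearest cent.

After Nov 1: 191 on hand, pool $3,629.00 (≈ $19.0000 each)
After Nov 5: 388 on hand, pool $7,381.85 (≈ $19.0254 each)
Nov 8, sell 44: 44/388 × $7,381.85 → $837.11
After Nov 9: 482 on hand, pool $8,842.44 (≈ $18.3453 each)
After Nov 11: 693 on hand, pool $11,838.64 (≈ $17.0832 each)
After Nov 14: 1003 on hand, pool $17,279.14 (≈ $17.2275 each)
After Nov 15: 1149 on hand, pool $18,965.44 (≈ $16.5060 each)
Nov 16, sell 497: 497/1149 × $18,965.44 → $8,203.50
Total COGS = $837.11 + $8,203.50 = $9,040.61
Ending inventory (cost pool remaining) = $10,761.94

COGS = $9,040.61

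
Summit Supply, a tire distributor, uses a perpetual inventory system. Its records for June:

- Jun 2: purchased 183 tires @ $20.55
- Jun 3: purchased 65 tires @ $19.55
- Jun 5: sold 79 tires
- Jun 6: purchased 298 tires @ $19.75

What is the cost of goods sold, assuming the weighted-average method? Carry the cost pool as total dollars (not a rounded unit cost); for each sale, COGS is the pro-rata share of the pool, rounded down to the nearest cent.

COGS = $1,602.74

After Jun 2: 183 on hand, pool $3,760.65 (≈ $20.5500 each)
After Jun 3: 248 on hand, pool $5,031.40 (≈ $20.2879 each)
Jun 5, sell 79: 79/248 × $5,031.40 → $1,602.74
After Jun 6: 467 on hand, pool $9,314.16 (≈ $19.9447 each)
Ending inventory (cost pool remaining) = $9,314.16
Check: goods available $10,916.90 = COGS $1,602.74 + ending $9,314.16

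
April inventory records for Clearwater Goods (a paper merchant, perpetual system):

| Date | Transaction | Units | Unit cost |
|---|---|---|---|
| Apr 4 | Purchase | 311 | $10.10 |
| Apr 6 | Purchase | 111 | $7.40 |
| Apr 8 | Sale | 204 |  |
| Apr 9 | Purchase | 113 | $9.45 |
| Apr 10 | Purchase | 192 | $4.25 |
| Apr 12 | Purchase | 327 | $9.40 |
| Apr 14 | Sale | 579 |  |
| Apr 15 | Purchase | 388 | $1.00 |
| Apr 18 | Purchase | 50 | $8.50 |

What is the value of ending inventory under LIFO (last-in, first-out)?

Apr 8, 204 sold [LIFO — newest first]: 111 @ $7.40 + 93 @ $10.10 = $1,760.70
Apr 14, 579 sold [LIFO — newest first]: 327 @ $9.40 + 192 @ $4.25 + 60 @ $9.45 = $4,456.80
Total COGS = $1,760.70 + $4,456.80 = $6,217.50
Ending inventory: 218 @ $10.10 + 53 @ $9.45 + 388 @ $1.00 + 50 @ $8.50 = $3,515.65
Check: goods available $9,733.15 = COGS $6,217.50 + ending $3,515.65

Ending inventory = $3,515.65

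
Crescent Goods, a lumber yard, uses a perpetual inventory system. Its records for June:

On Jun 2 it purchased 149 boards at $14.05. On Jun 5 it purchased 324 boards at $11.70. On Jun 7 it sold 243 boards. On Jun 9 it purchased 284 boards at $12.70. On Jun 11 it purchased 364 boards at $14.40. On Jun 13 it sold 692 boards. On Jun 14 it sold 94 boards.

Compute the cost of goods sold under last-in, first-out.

Jun 7, 243 sold [LIFO — newest first]: 243 @ $11.70 = $2,843.10
Jun 13, 692 sold [LIFO — newest first]: 364 @ $14.40 + 284 @ $12.70 + 44 @ $11.70 = $9,363.20
Jun 14, 94 sold [LIFO — newest first]: 37 @ $11.70 + 57 @ $14.05 = $1,233.75
Total COGS = $2,843.10 + $9,363.20 + $1,233.75 = $13,440.05
Ending inventory: 92 @ $14.05 = $1,292.60

COGS = $13,440.05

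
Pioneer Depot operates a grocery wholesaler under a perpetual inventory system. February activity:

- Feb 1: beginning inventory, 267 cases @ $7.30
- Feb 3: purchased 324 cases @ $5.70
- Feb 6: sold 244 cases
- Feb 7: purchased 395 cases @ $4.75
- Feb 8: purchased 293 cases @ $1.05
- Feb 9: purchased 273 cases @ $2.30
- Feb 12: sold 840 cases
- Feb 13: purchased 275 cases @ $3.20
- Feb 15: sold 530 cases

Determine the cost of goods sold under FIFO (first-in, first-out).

Feb 6, 244 sold [FIFO — oldest first]: 244 @ $7.30 = $1,781.20
Feb 12, 840 sold [FIFO — oldest first]: 23 @ $7.30 + 324 @ $5.70 + 395 @ $4.75 + 98 @ $1.05 = $3,993.85
Feb 15, 530 sold [FIFO — oldest first]: 195 @ $1.05 + 273 @ $2.30 + 62 @ $3.20 = $1,031.05
Total COGS = $1,781.20 + $3,993.85 + $1,031.05 = $6,806.10
Ending inventory: 213 @ $3.20 = $681.60
Check: goods available $7,487.70 = COGS $6,806.10 + ending $681.60

COGS = $6,806.10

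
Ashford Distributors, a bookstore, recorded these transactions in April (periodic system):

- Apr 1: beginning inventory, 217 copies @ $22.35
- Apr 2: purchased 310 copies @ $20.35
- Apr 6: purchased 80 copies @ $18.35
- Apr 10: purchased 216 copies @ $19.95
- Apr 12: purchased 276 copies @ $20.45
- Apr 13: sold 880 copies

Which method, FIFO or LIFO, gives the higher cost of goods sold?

FIFO

FIFO COGS: 217 @ $22.35 + 310 @ $20.35 + 80 @ $18.35 + 216 @ $19.95 + 57 @ $20.45 = $18,101.30
LIFO COGS: 276 @ $20.45 + 216 @ $19.95 + 80 @ $18.35 + 308 @ $20.35 = $17,689.20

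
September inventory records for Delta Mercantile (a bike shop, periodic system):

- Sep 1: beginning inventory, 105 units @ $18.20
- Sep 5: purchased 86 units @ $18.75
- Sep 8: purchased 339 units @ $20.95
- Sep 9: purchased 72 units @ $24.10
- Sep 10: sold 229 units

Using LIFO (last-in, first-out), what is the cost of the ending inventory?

Sep 10, 229 sold [LIFO — newest first]: 72 @ $24.10 + 157 @ $20.95 = $5,024.35
Ending inventory: 105 @ $18.20 + 86 @ $18.75 + 182 @ $20.95 = $7,336.40
Check: goods available $12,360.75 = COGS $5,024.35 + ending $7,336.40

Ending inventory = $7,336.40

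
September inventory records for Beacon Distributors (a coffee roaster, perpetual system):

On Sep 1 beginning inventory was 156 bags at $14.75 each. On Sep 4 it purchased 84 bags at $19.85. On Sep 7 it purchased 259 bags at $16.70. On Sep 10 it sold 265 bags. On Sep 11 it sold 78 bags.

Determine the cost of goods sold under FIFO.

COGS = $5,688.50

Sep 10, 265 sold [FIFO — oldest first]: 156 @ $14.75 + 84 @ $19.85 + 25 @ $16.70 = $4,385.90
Sep 11, 78 sold [FIFO — oldest first]: 78 @ $16.70 = $1,302.60
Total COGS = $4,385.90 + $1,302.60 = $5,688.50
Ending inventory: 156 @ $16.70 = $2,605.20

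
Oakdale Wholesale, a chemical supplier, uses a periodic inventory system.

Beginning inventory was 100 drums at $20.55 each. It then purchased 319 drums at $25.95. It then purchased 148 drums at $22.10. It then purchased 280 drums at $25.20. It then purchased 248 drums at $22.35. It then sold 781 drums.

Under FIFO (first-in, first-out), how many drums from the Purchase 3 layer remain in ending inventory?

66

Sale 1 (781) [FIFO — oldest first]: 100 @ $20.55 + 319 @ $25.95 + 148 @ $22.10 + 214 @ $25.20 = $18,996.65
Ending inventory: 66 @ $25.20 + 248 @ $22.35 = $7,206.00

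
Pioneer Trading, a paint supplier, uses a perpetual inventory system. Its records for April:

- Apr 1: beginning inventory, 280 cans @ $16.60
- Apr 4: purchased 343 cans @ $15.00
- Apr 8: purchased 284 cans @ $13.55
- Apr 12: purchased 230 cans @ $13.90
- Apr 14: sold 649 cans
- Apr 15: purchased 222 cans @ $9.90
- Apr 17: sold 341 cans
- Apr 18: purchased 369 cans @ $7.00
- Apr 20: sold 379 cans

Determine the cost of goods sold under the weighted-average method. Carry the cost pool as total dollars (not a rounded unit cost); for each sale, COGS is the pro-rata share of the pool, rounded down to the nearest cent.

After Apr 1: 280 on hand, pool $4,648.00 (≈ $16.6000 each)
After Apr 4: 623 on hand, pool $9,793.00 (≈ $15.7191 each)
After Apr 8: 907 on hand, pool $13,641.20 (≈ $15.0399 each)
After Apr 12: 1137 on hand, pool $16,838.20 (≈ $14.8093 each)
Apr 14, sell 649: 649/1137 × $16,838.20 → $9,611.25
After Apr 15: 710 on hand, pool $9,424.75 (≈ $13.2743 each)
Apr 17, sell 341: 341/710 × $9,424.75 → $4,526.53
After Apr 18: 738 on hand, pool $7,481.22 (≈ $10.1372 each)
Apr 20, sell 379: 379/738 × $7,481.22 → $3,841.98
Total COGS = $9,611.25 + $4,526.53 + $3,841.98 = $17,979.76
Ending inventory (cost pool remaining) = $3,639.24
Check: goods available $21,619.00 = COGS $17,979.76 + ending $3,639.24

COGS = $17,979.76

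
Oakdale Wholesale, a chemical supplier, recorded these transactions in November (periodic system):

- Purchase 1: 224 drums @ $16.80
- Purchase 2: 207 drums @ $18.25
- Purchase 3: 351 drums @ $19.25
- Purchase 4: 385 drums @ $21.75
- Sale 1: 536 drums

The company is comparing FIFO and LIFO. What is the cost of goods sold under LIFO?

COGS = $11,280.50

FIFO COGS: 224 @ $16.80 + 207 @ $18.25 + 105 @ $19.25 = $9,562.20
LIFO COGS: 385 @ $21.75 + 151 @ $19.25 = $11,280.50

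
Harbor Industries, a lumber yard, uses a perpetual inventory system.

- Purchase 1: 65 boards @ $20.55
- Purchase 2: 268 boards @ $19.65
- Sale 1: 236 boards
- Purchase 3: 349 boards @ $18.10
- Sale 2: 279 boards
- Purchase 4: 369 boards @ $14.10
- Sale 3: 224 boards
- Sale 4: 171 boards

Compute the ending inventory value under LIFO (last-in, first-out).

Sale 1 (236) [LIFO — newest first]: 236 @ $19.65 = $4,637.40
Sale 2 (279) [LIFO — newest first]: 279 @ $18.10 = $5,049.90
Sale 3 (224) [LIFO — newest first]: 224 @ $14.10 = $3,158.40
Sale 4 (171) [LIFO — newest first]: 145 @ $14.10 + 26 @ $18.10 = $2,515.10
Total COGS = $4,637.40 + $5,049.90 + $3,158.40 + $2,515.10 = $15,360.80
Ending inventory: 65 @ $20.55 + 32 @ $19.65 + 44 @ $18.10 = $2,760.95
Check: goods available $18,121.75 = COGS $15,360.80 + ending $2,760.95

Ending inventory = $2,760.95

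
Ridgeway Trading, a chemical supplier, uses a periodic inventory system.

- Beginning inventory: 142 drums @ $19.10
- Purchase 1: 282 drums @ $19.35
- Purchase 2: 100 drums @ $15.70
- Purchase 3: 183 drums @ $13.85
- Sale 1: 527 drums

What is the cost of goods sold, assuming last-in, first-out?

COGS = $8,825.95

Sale 1 (527) [LIFO — newest first]: 183 @ $13.85 + 100 @ $15.70 + 244 @ $19.35 = $8,825.95
Ending inventory: 142 @ $19.10 + 38 @ $19.35 = $3,447.50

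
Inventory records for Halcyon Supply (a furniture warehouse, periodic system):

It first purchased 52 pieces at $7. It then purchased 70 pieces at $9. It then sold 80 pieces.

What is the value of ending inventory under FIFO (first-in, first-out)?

Ending inventory = $378

Sale 1 (80) [FIFO — oldest first]: 52 @ $7 + 28 @ $9 = $616
Ending inventory: 42 @ $9 = $378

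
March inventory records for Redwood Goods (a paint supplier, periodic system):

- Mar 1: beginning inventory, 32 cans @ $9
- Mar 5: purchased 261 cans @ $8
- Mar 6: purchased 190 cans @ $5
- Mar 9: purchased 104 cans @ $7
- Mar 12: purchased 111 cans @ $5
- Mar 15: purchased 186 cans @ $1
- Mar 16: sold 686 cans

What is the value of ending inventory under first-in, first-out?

Ending inventory = $246

Mar 16, 686 sold [FIFO — oldest first]: 32 @ $9 + 261 @ $8 + 190 @ $5 + 104 @ $7 + 99 @ $5 = $4,549
Ending inventory: 12 @ $5 + 186 @ $1 = $246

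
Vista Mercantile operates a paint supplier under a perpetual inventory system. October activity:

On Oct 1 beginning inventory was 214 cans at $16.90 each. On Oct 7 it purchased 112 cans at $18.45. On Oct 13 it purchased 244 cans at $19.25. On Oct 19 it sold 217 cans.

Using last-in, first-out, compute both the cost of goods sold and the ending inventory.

Oct 19, 217 sold [LIFO — newest first]: 217 @ $19.25 = $4,177.25
Ending inventory: 214 @ $16.90 + 112 @ $18.45 + 27 @ $19.25 = $6,202.75
Check: goods available $10,380.00 = COGS $4,177.25 + ending $6,202.75

COGS = $4,177.25; ending inventory = $6,202.75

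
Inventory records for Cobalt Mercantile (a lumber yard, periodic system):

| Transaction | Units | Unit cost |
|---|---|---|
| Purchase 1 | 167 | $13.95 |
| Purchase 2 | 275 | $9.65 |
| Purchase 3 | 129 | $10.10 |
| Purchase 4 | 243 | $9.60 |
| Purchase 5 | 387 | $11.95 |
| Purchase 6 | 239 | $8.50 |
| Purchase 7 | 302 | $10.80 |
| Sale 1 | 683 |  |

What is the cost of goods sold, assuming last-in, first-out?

COGS = $6,990.00

Sale 1 (683) [LIFO — newest first]: 302 @ $10.80 + 239 @ $8.50 + 142 @ $11.95 = $6,990.00
Ending inventory: 167 @ $13.95 + 275 @ $9.65 + 129 @ $10.10 + 243 @ $9.60 + 245 @ $11.95 = $11,546.85
Check: goods available $18,536.85 = COGS $6,990.00 + ending $11,546.85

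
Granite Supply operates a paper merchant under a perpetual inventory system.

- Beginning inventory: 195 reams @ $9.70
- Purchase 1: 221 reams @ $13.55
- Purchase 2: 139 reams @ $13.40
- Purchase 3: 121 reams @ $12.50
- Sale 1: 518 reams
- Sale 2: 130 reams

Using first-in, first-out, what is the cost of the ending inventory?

Sale 1 (518) [FIFO — oldest first]: 195 @ $9.70 + 221 @ $13.55 + 102 @ $13.40 = $6,252.85
Sale 2 (130) [FIFO — oldest first]: 37 @ $13.40 + 93 @ $12.50 = $1,658.30
Total COGS = $6,252.85 + $1,658.30 = $7,911.15
Ending inventory: 28 @ $12.50 = $350.00
Check: goods available $8,261.15 = COGS $7,911.15 + ending $350.00

Ending inventory = $350.00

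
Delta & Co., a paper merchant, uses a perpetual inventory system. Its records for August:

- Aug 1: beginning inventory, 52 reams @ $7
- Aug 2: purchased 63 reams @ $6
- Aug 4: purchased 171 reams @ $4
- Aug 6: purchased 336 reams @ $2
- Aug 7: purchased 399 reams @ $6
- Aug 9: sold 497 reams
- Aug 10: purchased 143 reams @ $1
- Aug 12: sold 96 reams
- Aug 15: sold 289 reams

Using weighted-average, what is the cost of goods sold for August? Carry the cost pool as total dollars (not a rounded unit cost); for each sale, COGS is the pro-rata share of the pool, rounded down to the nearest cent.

After Aug 1: 52 on hand, pool $364.00 (≈ $7.0000 each)
After Aug 2: 115 on hand, pool $742.00 (≈ $6.4522 each)
After Aug 4: 286 on hand, pool $1,426.00 (≈ $4.9860 each)
After Aug 6: 622 on hand, pool $2,098.00 (≈ $3.3730 each)
After Aug 7: 1021 on hand, pool $4,492.00 (≈ $4.3996 each)
Aug 9, sell 497: 497/1021 × $4,492.00 → $2,186.60
After Aug 10: 667 on hand, pool $2,448.40 (≈ $3.6708 each)
Aug 12, sell 96: 96/667 × $2,448.40 → $352.39
Aug 15, sell 289: 289/571 × $2,096.01 → $1,060.85
Total COGS = $2,186.60 + $352.39 + $1,060.85 = $3,599.84
Ending inventory (cost pool remaining) = $1,035.16

COGS = $3,599.84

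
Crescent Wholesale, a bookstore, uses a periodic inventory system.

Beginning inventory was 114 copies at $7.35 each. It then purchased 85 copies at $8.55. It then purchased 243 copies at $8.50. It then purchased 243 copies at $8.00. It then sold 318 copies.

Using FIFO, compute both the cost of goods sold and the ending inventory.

COGS = $2,576.15; ending inventory = $2,998.00

Sale 1 (318) [FIFO — oldest first]: 114 @ $7.35 + 85 @ $8.55 + 119 @ $8.50 = $2,576.15
Ending inventory: 124 @ $8.50 + 243 @ $8.00 = $2,998.00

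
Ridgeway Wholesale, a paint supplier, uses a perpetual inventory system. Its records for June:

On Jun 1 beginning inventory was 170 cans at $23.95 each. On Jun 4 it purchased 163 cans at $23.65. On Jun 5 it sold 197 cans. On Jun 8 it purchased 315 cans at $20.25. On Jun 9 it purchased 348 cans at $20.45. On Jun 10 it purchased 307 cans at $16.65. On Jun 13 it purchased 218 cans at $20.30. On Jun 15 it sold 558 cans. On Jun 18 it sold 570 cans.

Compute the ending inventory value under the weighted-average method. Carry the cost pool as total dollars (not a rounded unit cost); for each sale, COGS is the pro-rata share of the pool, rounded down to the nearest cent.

After Jun 1: 170 on hand, pool $4,071.50 (≈ $23.9500 each)
After Jun 4: 333 on hand, pool $7,926.45 (≈ $23.8032 each)
Jun 5, sell 197: 197/333 × $7,926.45 → $4,689.22
After Jun 8: 451 on hand, pool $9,615.98 (≈ $21.3215 each)
After Jun 9: 799 on hand, pool $16,732.58 (≈ $20.9419 each)
After Jun 10: 1106 on hand, pool $21,844.13 (≈ $19.7506 each)
After Jun 13: 1324 on hand, pool $26,269.53 (≈ $19.8410 each)
Jun 15, sell 558: 558/1324 × $26,269.53 → $11,071.29
Jun 18, sell 570: 570/766 × $15,198.24 → $11,309.39
Total COGS = $4,689.22 + $11,071.29 + $11,309.39 = $27,069.90
Ending inventory (cost pool remaining) = $3,888.85

Ending inventory = $3,888.85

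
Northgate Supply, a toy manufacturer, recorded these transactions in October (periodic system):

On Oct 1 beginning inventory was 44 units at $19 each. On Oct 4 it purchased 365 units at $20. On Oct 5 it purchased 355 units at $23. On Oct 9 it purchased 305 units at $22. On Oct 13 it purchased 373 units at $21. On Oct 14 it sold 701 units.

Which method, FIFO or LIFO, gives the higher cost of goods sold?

FIFO COGS: 44 @ $19 + 365 @ $20 + 292 @ $23 = $14,852
LIFO COGS: 373 @ $21 + 305 @ $22 + 23 @ $23 = $15,072

LIFO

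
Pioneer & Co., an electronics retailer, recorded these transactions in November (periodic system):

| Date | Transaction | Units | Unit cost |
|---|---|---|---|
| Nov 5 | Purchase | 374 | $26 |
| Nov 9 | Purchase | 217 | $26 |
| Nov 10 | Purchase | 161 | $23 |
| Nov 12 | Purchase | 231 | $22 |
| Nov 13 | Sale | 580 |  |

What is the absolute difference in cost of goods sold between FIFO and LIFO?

FIFO COGS: 374 @ $26 + 206 @ $26 = $15,080
LIFO COGS: 231 @ $22 + 161 @ $23 + 188 @ $26 = $13,673
Difference = |$15,080 − $13,673| = $1,407

$1,407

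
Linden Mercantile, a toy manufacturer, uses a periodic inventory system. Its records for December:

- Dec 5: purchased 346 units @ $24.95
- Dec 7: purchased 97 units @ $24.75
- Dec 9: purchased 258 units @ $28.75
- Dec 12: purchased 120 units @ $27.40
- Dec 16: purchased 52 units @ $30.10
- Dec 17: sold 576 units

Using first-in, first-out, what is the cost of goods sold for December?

COGS = $14,857.20

Dec 17, 576 sold [FIFO — oldest first]: 346 @ $24.95 + 97 @ $24.75 + 133 @ $28.75 = $14,857.20
Ending inventory: 125 @ $28.75 + 120 @ $27.40 + 52 @ $30.10 = $8,446.95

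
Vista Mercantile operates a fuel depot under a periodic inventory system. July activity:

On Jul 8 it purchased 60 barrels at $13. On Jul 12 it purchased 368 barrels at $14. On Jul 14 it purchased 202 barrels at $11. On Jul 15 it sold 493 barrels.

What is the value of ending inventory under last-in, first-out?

Jul 15, 493 sold [LIFO — newest first]: 202 @ $11 + 291 @ $14 = $6,296
Ending inventory: 60 @ $13 + 77 @ $14 = $1,858

Ending inventory = $1,858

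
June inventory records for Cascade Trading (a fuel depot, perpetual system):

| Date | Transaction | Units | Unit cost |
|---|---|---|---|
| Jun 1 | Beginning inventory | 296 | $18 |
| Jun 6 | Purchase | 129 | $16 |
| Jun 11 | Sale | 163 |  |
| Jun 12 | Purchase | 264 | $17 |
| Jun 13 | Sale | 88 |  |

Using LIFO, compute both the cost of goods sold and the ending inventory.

Jun 11, 163 sold [LIFO — newest first]: 129 @ $16 + 34 @ $18 = $2,676
Jun 13, 88 sold [LIFO — newest first]: 88 @ $17 = $1,496
Total COGS = $2,676 + $1,496 = $4,172
Ending inventory: 262 @ $18 + 176 @ $17 = $7,708
Check: goods available $11,880 = COGS $4,172 + ending $7,708

COGS = $4,172; ending inventory = $7,708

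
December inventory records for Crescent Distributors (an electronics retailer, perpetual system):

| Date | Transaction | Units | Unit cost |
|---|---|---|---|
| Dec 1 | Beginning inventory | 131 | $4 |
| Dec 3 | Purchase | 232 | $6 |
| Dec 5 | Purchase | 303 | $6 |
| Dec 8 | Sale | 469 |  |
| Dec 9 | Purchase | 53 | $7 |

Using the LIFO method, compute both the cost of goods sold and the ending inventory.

Dec 8, 469 sold [LIFO — newest first]: 303 @ $6 + 166 @ $6 = $2,814
Ending inventory: 131 @ $4 + 66 @ $6 + 53 @ $7 = $1,291

COGS = $2,814; ending inventory = $1,291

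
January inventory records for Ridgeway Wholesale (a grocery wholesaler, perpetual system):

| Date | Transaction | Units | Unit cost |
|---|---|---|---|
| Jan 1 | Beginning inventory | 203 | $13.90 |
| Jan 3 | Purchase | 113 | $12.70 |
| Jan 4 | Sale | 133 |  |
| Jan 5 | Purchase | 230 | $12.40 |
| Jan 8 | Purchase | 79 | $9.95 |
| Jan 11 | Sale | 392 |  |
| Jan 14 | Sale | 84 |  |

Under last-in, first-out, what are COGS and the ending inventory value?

Jan 4, 133 sold [LIFO — newest first]: 113 @ $12.70 + 20 @ $13.90 = $1,713.10
Jan 11, 392 sold [LIFO — newest first]: 79 @ $9.95 + 230 @ $12.40 + 83 @ $13.90 = $4,791.75
Jan 14, 84 sold [LIFO — newest first]: 84 @ $13.90 = $1,167.60
Total COGS = $1,713.10 + $4,791.75 + $1,167.60 = $7,672.45
Ending inventory: 16 @ $13.90 = $222.40
Check: goods available $7,894.85 = COGS $7,672.45 + ending $222.40

COGS = $7,672.45; ending inventory = $222.40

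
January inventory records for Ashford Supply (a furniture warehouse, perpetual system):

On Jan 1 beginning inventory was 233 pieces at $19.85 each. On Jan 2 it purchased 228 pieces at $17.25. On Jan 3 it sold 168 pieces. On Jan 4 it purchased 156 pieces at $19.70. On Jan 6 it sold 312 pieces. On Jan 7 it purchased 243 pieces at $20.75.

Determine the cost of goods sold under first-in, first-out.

Jan 3, 168 sold [FIFO — oldest first]: 168 @ $19.85 = $3,334.80
Jan 6, 312 sold [FIFO — oldest first]: 65 @ $19.85 + 228 @ $17.25 + 19 @ $19.70 = $5,597.55
Total COGS = $3,334.80 + $5,597.55 = $8,932.35
Ending inventory: 137 @ $19.70 + 243 @ $20.75 = $7,741.15

COGS = $8,932.35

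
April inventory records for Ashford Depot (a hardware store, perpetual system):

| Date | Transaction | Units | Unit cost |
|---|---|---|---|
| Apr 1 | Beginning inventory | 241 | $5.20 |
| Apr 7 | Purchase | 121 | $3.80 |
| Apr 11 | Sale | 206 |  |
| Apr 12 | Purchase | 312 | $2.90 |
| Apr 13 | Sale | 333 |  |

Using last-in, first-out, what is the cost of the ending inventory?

Apr 11, 206 sold [LIFO — newest first]: 121 @ $3.80 + 85 @ $5.20 = $901.80
Apr 13, 333 sold [LIFO — newest first]: 312 @ $2.90 + 21 @ $5.20 = $1,014.00
Total COGS = $901.80 + $1,014.00 = $1,915.80
Ending inventory: 135 @ $5.20 = $702.00
Check: goods available $2,617.80 = COGS $1,915.80 + ending $702.00

Ending inventory = $702.00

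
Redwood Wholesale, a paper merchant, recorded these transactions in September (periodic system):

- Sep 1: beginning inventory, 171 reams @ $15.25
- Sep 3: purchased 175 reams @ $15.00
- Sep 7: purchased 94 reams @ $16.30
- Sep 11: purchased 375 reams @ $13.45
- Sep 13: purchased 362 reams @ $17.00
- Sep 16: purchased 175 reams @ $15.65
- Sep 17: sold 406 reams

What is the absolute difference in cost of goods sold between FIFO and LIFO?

FIFO COGS: 171 @ $15.25 + 175 @ $15.00 + 60 @ $16.30 = $6,210.75
LIFO COGS: 175 @ $15.65 + 231 @ $17.00 = $6,665.75
Difference = |$6,210.75 − $6,665.75| = $455.00

$455.00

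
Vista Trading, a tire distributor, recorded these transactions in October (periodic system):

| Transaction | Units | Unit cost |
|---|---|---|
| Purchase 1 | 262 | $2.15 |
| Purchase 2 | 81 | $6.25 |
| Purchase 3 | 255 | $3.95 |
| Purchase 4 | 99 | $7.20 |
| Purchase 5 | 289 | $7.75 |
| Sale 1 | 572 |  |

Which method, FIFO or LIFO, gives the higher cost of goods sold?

LIFO

FIFO COGS: 262 @ $2.15 + 81 @ $6.25 + 229 @ $3.95 = $1,974.10
LIFO COGS: 289 @ $7.75 + 99 @ $7.20 + 184 @ $3.95 = $3,679.35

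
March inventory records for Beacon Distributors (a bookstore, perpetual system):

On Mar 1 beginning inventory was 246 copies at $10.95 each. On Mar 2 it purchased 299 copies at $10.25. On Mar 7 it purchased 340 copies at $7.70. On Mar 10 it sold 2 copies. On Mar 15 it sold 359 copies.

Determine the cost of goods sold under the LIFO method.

COGS = $2,833.25

Mar 10, 2 sold [LIFO — newest first]: 2 @ $7.70 = $15.40
Mar 15, 359 sold [LIFO — newest first]: 338 @ $7.70 + 21 @ $10.25 = $2,817.85
Total COGS = $15.40 + $2,817.85 = $2,833.25
Ending inventory: 246 @ $10.95 + 278 @ $10.25 = $5,543.20
Check: goods available $8,376.45 = COGS $2,833.25 + ending $5,543.20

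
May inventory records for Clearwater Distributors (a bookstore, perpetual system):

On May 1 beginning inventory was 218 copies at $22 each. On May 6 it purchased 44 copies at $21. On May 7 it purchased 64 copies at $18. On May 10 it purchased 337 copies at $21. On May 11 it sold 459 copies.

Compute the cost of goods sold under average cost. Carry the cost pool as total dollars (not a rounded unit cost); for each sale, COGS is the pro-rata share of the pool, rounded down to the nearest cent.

After May 1: 218 on hand, pool $4,796.00 (≈ $22.0000 each)
After May 6: 262 on hand, pool $5,720.00 (≈ $21.8321 each)
After May 7: 326 on hand, pool $6,872.00 (≈ $21.0798 each)
After May 10: 663 on hand, pool $13,949.00 (≈ $21.0392 each)
May 11, sell 459: 459/663 × $13,949.00 → $9,657.00
Ending inventory (cost pool remaining) = $4,292.00
Check: goods available $13,949.00 = COGS $9,657.00 + ending $4,292.00

COGS = $9,657.00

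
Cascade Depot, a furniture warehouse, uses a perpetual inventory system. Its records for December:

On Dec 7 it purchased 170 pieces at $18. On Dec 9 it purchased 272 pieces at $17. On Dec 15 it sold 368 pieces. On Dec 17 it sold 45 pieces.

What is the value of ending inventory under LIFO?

Ending inventory = $522

Dec 15, 368 sold [LIFO — newest first]: 272 @ $17 + 96 @ $18 = $6,352
Dec 17, 45 sold [LIFO — newest first]: 45 @ $18 = $810
Total COGS = $6,352 + $810 = $7,162
Ending inventory: 29 @ $18 = $522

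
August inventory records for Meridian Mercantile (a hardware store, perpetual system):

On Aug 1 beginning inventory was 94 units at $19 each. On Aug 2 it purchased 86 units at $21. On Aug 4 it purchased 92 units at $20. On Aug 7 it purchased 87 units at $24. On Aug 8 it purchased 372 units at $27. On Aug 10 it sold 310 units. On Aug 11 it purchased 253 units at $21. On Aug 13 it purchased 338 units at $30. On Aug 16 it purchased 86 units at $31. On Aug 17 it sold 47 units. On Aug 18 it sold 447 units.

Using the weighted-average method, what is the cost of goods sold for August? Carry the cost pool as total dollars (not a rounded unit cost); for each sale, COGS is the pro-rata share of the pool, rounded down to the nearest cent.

After Aug 1: 94 on hand, pool $1,786.00 (≈ $19.0000 each)
After Aug 2: 180 on hand, pool $3,592.00 (≈ $19.9556 each)
After Aug 4: 272 on hand, pool $5,432.00 (≈ $19.9706 each)
After Aug 7: 359 on hand, pool $7,520.00 (≈ $20.9471 each)
After Aug 8: 731 on hand, pool $17,564.00 (≈ $24.0274 each)
Aug 10, sell 310: 310/731 × $17,564.00 → $7,448.48
After Aug 11: 674 on hand, pool $15,428.52 (≈ $22.8910 each)
After Aug 13: 1012 on hand, pool $25,568.52 (≈ $25.2653 each)
After Aug 16: 1098 on hand, pool $28,234.52 (≈ $25.7145 each)
Aug 17, sell 47: 47/1098 × $28,234.52 → $1,208.58
Aug 18, sell 447: 447/1051 × $27,025.94 → $11,494.38
Total COGS = $7,448.48 + $1,208.58 + $11,494.38 = $20,151.44
Ending inventory (cost pool remaining) = $15,531.56

COGS = $20,151.44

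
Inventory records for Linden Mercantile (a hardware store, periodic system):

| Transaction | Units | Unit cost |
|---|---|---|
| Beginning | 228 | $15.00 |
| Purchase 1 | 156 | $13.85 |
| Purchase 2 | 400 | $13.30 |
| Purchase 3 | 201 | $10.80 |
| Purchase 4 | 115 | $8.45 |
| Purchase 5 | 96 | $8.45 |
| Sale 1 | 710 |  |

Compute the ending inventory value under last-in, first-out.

Sale 1 (710) [LIFO — newest first]: 96 @ $8.45 + 115 @ $8.45 + 201 @ $10.80 + 298 @ $13.30 = $7,917.15
Ending inventory: 228 @ $15.00 + 156 @ $13.85 + 102 @ $13.30 = $6,937.20
Check: goods available $14,854.35 = COGS $7,917.15 + ending $6,937.20

Ending inventory = $6,937.20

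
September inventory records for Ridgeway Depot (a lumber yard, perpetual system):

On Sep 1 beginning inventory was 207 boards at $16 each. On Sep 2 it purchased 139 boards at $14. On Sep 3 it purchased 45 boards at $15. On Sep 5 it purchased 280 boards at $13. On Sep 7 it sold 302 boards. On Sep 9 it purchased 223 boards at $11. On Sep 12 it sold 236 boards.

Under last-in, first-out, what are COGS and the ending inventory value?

COGS = $6,618; ending inventory = $5,408

Sep 7, 302 sold [LIFO — newest first]: 280 @ $13 + 22 @ $15 = $3,970
Sep 12, 236 sold [LIFO — newest first]: 223 @ $11 + 13 @ $15 = $2,648
Total COGS = $3,970 + $2,648 = $6,618
Ending inventory: 207 @ $16 + 139 @ $14 + 10 @ $15 = $5,408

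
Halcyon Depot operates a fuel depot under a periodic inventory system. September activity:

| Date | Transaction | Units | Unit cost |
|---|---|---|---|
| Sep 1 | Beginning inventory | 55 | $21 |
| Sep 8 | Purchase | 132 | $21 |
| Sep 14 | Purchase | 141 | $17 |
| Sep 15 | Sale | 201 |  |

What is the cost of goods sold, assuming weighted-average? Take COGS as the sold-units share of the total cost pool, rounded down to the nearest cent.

COGS = $3,875.37

Sep 15, sell 201: 201/328 × $6,324.00 → $3,875.37
Ending inventory (cost pool remaining) = $2,448.63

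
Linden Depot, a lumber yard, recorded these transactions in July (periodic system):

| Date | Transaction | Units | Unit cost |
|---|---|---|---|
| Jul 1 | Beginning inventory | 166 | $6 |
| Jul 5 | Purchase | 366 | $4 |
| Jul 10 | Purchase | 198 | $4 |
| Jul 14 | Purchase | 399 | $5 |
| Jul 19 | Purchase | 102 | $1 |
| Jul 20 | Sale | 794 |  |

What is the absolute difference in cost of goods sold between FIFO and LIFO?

$303

FIFO COGS: 166 @ $6 + 366 @ $4 + 198 @ $4 + 64 @ $5 = $3,572
LIFO COGS: 102 @ $1 + 399 @ $5 + 198 @ $4 + 95 @ $4 = $3,269
Difference = |$3,572 − $3,269| = $303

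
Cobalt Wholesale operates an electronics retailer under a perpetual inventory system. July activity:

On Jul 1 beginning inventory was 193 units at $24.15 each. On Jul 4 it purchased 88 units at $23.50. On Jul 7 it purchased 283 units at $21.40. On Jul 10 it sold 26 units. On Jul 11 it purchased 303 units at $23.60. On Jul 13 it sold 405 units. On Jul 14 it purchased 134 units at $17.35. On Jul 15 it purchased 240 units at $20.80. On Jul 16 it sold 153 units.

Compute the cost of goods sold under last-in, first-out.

Jul 10, 26 sold [LIFO — newest first]: 26 @ $21.40 = $556.40
Jul 13, 405 sold [LIFO — newest first]: 303 @ $23.60 + 102 @ $21.40 = $9,333.60
Jul 16, 153 sold [LIFO — newest first]: 153 @ $20.80 = $3,182.40
Total COGS = $556.40 + $9,333.60 + $3,182.40 = $13,072.40
Ending inventory: 193 @ $24.15 + 88 @ $23.50 + 155 @ $21.40 + 134 @ $17.35 + 87 @ $20.80 = $14,180.45

COGS = $13,072.40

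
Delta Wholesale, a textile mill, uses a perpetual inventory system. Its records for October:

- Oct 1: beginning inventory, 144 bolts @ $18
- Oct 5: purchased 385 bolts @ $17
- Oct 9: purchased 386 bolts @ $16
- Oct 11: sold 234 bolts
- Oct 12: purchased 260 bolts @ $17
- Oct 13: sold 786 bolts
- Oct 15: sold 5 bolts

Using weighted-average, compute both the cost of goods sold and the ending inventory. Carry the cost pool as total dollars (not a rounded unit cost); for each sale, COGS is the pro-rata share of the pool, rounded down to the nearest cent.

COGS = $17,211.70; ending inventory = $2,521.30

After Oct 1: 144 on hand, pool $2,592.00 (≈ $18.0000 each)
After Oct 5: 529 on hand, pool $9,137.00 (≈ $17.2722 each)
After Oct 9: 915 on hand, pool $15,313.00 (≈ $16.7355 each)
Oct 11, sell 234: 234/915 × $15,313.00 → $3,916.11
After Oct 12: 941 on hand, pool $15,816.89 (≈ $16.8086 each)
Oct 13, sell 786: 786/941 × $15,816.89 → $13,211.55
Oct 15, sell 5: 5/155 × $2,605.34 → $84.04
Total COGS = $3,916.11 + $13,211.55 + $84.04 = $17,211.70
Ending inventory (cost pool remaining) = $2,521.30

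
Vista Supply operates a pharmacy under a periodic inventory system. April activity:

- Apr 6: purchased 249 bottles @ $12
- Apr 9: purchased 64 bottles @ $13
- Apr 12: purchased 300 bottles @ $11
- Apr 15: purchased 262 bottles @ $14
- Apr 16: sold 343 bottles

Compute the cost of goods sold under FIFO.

Apr 16, 343 sold [FIFO — oldest first]: 249 @ $12 + 64 @ $13 + 30 @ $11 = $4,150
Ending inventory: 270 @ $11 + 262 @ $14 = $6,638

COGS = $4,150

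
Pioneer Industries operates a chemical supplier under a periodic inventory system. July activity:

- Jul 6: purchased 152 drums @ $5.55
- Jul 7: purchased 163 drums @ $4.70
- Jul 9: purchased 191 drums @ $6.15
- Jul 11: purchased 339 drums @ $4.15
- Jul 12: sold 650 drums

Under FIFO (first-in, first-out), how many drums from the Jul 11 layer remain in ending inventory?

195

Jul 12, 650 sold [FIFO — oldest first]: 152 @ $5.55 + 163 @ $4.70 + 191 @ $6.15 + 144 @ $4.15 = $3,381.95
Ending inventory: 195 @ $4.15 = $809.25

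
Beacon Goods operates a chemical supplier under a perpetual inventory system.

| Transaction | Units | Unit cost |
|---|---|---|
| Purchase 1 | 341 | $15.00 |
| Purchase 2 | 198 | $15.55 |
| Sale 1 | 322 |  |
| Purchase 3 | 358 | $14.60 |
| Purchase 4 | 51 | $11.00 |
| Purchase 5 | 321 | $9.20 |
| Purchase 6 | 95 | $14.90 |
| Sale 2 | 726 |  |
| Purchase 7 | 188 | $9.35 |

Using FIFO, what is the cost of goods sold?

Sale 1 (322) [FIFO — oldest first]: 322 @ $15.00 = $4,830.00
Sale 2 (726) [FIFO — oldest first]: 19 @ $15.00 + 198 @ $15.55 + 358 @ $14.60 + 51 @ $11.00 + 100 @ $9.20 = $10,071.70
Total COGS = $4,830.00 + $10,071.70 = $14,901.70
Ending inventory: 221 @ $9.20 + 95 @ $14.90 + 188 @ $9.35 = $5,206.50

COGS = $14,901.70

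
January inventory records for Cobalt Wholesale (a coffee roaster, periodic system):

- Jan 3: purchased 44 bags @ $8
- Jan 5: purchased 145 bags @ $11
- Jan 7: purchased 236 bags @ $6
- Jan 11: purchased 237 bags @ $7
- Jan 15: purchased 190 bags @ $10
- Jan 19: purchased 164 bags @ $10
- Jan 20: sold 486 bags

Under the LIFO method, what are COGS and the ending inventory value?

Jan 20, 486 sold [LIFO — newest first]: 164 @ $10 + 190 @ $10 + 132 @ $7 = $4,464
Ending inventory: 44 @ $8 + 145 @ $11 + 236 @ $6 + 105 @ $7 = $4,098

COGS = $4,464; ending inventory = $4,098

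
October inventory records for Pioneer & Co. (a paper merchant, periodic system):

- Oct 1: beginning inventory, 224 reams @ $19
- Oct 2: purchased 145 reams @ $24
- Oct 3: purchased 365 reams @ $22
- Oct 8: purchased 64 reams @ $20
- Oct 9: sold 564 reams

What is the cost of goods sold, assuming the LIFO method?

Oct 9, 564 sold [LIFO — newest first]: 64 @ $20 + 365 @ $22 + 135 @ $24 = $12,550
Ending inventory: 224 @ $19 + 10 @ $24 = $4,496
Check: goods available $17,046 = COGS $12,550 + ending $4,496

COGS = $12,550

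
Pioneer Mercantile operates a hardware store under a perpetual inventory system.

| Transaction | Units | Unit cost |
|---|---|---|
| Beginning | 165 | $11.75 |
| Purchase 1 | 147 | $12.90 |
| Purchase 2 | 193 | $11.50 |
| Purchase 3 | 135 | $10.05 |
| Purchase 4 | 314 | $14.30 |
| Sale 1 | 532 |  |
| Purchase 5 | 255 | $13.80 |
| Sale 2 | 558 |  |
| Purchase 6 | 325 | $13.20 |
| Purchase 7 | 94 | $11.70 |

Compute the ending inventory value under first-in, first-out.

Ending inventory = $7,032.00

Sale 1 (532) [FIFO — oldest first]: 165 @ $11.75 + 147 @ $12.90 + 193 @ $11.50 + 27 @ $10.05 = $6,325.90
Sale 2 (558) [FIFO — oldest first]: 108 @ $10.05 + 314 @ $14.30 + 136 @ $13.80 = $7,452.40
Total COGS = $6,325.90 + $7,452.40 = $13,778.30
Ending inventory: 119 @ $13.80 + 325 @ $13.20 + 94 @ $11.70 = $7,032.00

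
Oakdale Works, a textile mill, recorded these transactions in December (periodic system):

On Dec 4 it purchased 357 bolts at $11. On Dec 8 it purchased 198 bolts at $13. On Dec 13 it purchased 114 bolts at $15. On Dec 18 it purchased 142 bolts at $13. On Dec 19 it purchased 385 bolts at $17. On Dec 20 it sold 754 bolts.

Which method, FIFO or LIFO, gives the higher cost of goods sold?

FIFO COGS: 357 @ $11 + 198 @ $13 + 114 @ $15 + 85 @ $13 = $9,316
LIFO COGS: 385 @ $17 + 142 @ $13 + 114 @ $15 + 113 @ $13 = $11,570

LIFO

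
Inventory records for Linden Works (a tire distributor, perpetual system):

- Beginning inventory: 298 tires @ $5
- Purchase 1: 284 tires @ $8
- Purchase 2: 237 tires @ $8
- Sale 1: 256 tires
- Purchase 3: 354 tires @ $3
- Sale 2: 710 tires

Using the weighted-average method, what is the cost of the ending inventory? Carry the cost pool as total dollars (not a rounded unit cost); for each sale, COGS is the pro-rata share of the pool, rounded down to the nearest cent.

After Beginning: 298 on hand, pool $1,490.00 (≈ $5.0000 each)
After Purchase 1: 582 on hand, pool $3,762.00 (≈ $6.4639 each)
After Purchase 2: 819 on hand, pool $5,658.00 (≈ $6.9084 each)
Sale 1, sell 256: 256/819 × $5,658.00 → $1,768.55
After Purchase 3: 917 on hand, pool $4,951.45 (≈ $5.3996 each)
Sale 2, sell 710: 710/917 × $4,951.45 → $3,833.72
Total COGS = $1,768.55 + $3,833.72 = $5,602.27
Ending inventory (cost pool remaining) = $1,117.73

Ending inventory = $1,117.73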